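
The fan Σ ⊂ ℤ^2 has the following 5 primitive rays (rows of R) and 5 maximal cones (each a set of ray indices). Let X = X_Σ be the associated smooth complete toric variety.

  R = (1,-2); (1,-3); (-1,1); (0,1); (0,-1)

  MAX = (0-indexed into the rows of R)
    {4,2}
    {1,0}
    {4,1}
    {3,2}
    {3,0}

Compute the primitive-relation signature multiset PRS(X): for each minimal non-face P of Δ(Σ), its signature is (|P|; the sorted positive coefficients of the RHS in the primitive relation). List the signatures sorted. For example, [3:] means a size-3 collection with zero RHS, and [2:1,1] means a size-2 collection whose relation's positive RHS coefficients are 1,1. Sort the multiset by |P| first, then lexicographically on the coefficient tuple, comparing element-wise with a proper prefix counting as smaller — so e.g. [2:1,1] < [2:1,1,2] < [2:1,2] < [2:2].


5 minimal non-faces of Δ(Σ) (on 5 rays):

  P = {3,4}:  v_{3} + v_{4} = 0 ; sig = [2:]
  P = {0,2}:  v_{0} + v_{2} = v_{4} ; sig = [2:1]
  P = {0,4}:  v_{0} + v_{4} = v_{1} ; sig = [2:1]
  P = {1,3}:  v_{1} + v_{3} = v_{0} ; sig = [2:1]
  P = {1,2}:  v_{1} + v_{2} = 2·v_{4} ; sig = [2:2]

Sorted signature multiset PRS(X):
    |P|=2: 5 collections, coeffs (), (1), (1), (1), (2)


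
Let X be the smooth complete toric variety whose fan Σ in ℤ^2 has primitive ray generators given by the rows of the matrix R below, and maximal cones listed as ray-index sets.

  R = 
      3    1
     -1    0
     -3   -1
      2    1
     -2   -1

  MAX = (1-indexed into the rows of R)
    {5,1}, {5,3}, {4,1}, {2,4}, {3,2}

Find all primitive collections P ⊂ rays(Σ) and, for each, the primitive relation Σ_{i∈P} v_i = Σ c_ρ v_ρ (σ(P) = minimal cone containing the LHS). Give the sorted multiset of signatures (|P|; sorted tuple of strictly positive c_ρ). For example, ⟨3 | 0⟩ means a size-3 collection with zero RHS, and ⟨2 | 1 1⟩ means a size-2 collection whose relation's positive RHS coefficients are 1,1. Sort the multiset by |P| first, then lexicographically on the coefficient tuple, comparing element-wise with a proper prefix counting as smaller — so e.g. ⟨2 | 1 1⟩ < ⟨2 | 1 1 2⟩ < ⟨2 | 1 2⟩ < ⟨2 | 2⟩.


5 collections generate NE(X_Σ); each relation:

  {1,3}:  v_{1} + v_{3} = 0 ; sig = ⟨2 | 0⟩
  {4,5}:  v_{4} + v_{5} = 0 ; sig = ⟨2 | 0⟩
  {1,2}:  v_{1} + v_{2} = v_{4} ; sig = ⟨2 | 1⟩
  {2,5}:  v_{2} + v_{5} = v_{3} ; sig = ⟨2 | 1⟩
  {3,4}:  v_{3} + v_{4} = v_{2} ; sig = ⟨2 | 1⟩

Signatures (|P|; sorted positive RHS coefficients), sorted:
{ ⟨2 | 0⟩ ×2,  ⟨2 | 1⟩ ×3 }


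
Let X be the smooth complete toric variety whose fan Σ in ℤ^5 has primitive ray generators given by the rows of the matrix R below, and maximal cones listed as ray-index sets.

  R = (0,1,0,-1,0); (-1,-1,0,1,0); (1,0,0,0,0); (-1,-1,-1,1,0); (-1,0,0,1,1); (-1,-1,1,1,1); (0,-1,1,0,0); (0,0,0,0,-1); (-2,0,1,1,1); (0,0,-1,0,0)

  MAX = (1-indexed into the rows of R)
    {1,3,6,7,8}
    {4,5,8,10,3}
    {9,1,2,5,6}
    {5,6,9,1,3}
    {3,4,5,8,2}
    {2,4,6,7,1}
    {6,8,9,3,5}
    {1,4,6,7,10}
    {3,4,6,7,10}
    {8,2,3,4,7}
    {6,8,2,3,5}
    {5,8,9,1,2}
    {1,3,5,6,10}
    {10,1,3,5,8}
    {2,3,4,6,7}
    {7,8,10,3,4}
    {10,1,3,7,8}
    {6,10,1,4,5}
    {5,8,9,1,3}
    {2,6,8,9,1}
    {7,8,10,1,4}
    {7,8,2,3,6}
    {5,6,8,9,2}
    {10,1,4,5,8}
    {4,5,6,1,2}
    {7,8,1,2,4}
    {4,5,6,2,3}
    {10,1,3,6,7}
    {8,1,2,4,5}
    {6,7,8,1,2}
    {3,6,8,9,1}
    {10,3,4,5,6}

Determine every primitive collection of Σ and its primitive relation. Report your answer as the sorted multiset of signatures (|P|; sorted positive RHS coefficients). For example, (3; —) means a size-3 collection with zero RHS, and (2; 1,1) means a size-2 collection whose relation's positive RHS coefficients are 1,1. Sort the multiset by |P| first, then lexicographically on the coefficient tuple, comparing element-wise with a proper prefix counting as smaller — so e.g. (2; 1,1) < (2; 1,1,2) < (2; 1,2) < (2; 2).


The 11 primitive collections of Σ (r=10, n=5):

  {2,10}:  v_{2} + v_{10} = v_{4} ; sig = (2; 1)
  {5,7}:  v_{5} + v_{7} = v_{6} ; sig = (2; 1)
  {9,10}:  v_{9} + v_{10} = v_{1} + v_{2} + v_{5} ; sig = (2; 1,1,1)
  {4,9}:  v_{4} + v_{9} = v_{1} + 2·v_{2} + v_{5} ; sig = (2; 1,1,2)
  {7,9}:  v_{7} + v_{9} = v_{1} + 2·v_{6} + v_{8} ; sig = (2; 1,1,2)
  {1,2,3}:  v_{1} + v_{2} + v_{3} = 0 ; sig = (3; —)
  {1,3,4}:  v_{1} + v_{3} + v_{4} = v_{10} ; sig = (3; 1)
  {6,8,10}:  v_{6} + v_{8} + v_{10} = v_{2} ; sig = (3; 1)
  {2,3,9}:  v_{2} + v_{3} + v_{9} = v_{5} + v_{6} + v_{8} ; sig = (3; 1,1,1)
  {4,6,8}:  v_{4} + v_{6} + v_{8} = 2·v_{2} ; sig = (3; 2)
  {1,5,6,8}:  v_{1} + v_{5} + v_{6} + v_{8} = v_{9} ; sig = (4; 1)

Hence PRS(X_Σ) =
{ (2; 1) ×2,  (2; 1,1,1),  (2; 1,1,2) ×2,  (3; —),  (3; 1) ×2,  (3; 1,1,1),  (3; 2),  (4; 1) }


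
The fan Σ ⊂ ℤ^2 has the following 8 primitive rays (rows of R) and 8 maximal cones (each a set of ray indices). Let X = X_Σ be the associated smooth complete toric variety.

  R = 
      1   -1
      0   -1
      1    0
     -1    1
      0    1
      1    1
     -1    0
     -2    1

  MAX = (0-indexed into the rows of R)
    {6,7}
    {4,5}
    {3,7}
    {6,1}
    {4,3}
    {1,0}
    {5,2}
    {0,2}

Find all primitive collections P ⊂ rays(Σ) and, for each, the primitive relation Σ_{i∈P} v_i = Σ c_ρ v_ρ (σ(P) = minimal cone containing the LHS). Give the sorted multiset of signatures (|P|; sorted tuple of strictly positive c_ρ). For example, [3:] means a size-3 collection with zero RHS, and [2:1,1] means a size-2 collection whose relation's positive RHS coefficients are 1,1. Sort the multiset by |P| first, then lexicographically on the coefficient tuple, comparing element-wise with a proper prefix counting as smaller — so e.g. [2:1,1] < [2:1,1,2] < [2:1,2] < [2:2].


20 minimal non-faces of Δ(Σ) (on 8 rays):

  P={0,3}:  v_{0} + v_{3} = 0 ; sig = [2:]
  P={1,4}:  v_{1} + v_{4} = 0 ; sig = [2:]
  P={2,6}:  v_{2} + v_{6} = 0 ; sig = [2:]
  P={0,4}:  v_{0} + v_{4} = v_{2} ; sig = [2:1]
  P={0,6}:  v_{0} + v_{6} = v_{1} ; sig = [2:1]
  P={0,7}:  v_{0} + v_{7} = v_{6} ; sig = [2:1]
  P={1,2}:  v_{1} + v_{2} = v_{0} ; sig = [2:1]
  P={1,3}:  v_{1} + v_{3} = v_{6} ; sig = [2:1]
  P={1,5}:  v_{1} + v_{5} = v_{2} ; sig = [2:1]
  P={2,3}:  v_{2} + v_{3} = v_{4} ; sig = [2:1]
  P={2,4}:  v_{2} + v_{4} = v_{5} ; sig = [2:1]
  P={2,7}:  v_{2} + v_{7} = v_{3} ; sig = [2:1]
  P={3,6}:  v_{3} + v_{6} = v_{7} ; sig = [2:1]
  P={4,6}:  v_{4} + v_{6} = v_{3} ; sig = [2:1]
  P={5,6}:  v_{5} + v_{6} = v_{4} ; sig = [2:1]
  P={5,7}:  v_{5} + v_{7} = v_{3} + v_{4} ; sig = [2:1,1]
  P={0,5}:  v_{0} + v_{5} = 2·v_{2} ; sig = [2:2]
  P={1,7}:  v_{1} + v_{7} = 2·v_{6} ; sig = [2:2]
  P={3,5}:  v_{3} + v_{5} = 2·v_{4} ; sig = [2:2]
  P={4,7}:  v_{4} + v_{7} = 2·v_{3} ; sig = [2:2]

Signatures (|P|; sorted positive RHS coefficients), sorted:
[[2:], [2:], [2:], [2:1], [2:1], [2:1], [2:1], [2:1], [2:1], [2:1], [2:1], [2:1], [2:1], [2:1], [2:1], [2:1,1], [2:2], [2:2], [2:2], [2:2]]


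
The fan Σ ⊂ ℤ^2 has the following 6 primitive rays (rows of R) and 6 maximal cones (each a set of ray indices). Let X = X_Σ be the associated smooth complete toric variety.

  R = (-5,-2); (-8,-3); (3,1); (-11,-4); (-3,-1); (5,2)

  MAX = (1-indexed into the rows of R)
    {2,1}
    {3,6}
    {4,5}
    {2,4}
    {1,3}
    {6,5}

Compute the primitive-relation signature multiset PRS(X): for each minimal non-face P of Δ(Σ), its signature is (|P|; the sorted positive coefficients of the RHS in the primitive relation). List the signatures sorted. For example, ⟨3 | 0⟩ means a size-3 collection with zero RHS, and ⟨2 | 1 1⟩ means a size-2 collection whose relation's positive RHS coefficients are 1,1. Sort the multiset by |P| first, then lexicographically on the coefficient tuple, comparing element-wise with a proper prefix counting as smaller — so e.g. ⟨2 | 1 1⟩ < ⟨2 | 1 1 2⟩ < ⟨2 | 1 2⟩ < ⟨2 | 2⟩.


9 collections generate NE(X_Σ); each relation:

  P={1,6}:  v_{1} + v_{6} = 0 — sig = ⟨2 | 0⟩
  P={3,5}:  v_{3} + v_{5} = 0 — sig = ⟨2 | 0⟩
  P={1,5}:  v_{1} + v_{5} = v_{2} — sig = ⟨2 | 1⟩
  P={2,3}:  v_{2} + v_{3} = v_{1} — sig = ⟨2 | 1⟩
  P={2,5}:  v_{2} + v_{5} = v_{4} — sig = ⟨2 | 1⟩
  P={2,6}:  v_{2} + v_{6} = v_{5} — sig = ⟨2 | 1⟩
  P={3,4}:  v_{3} + v_{4} = v_{2} — sig = ⟨2 | 1⟩
  P={1,4}:  v_{1} + v_{4} = 2·v_{2} — sig = ⟨2 | 2⟩
  P={4,6}:  v_{4} + v_{6} = 2·v_{5} — sig = ⟨2 | 2⟩

Hence PRS(X_Σ) =
[⟨2 | 0⟩, ⟨2 | 0⟩, ⟨2 | 1⟩, ⟨2 | 1⟩, ⟨2 | 1⟩, ⟨2 | 1⟩, ⟨2 | 1⟩, ⟨2 | 2⟩, ⟨2 | 2⟩]


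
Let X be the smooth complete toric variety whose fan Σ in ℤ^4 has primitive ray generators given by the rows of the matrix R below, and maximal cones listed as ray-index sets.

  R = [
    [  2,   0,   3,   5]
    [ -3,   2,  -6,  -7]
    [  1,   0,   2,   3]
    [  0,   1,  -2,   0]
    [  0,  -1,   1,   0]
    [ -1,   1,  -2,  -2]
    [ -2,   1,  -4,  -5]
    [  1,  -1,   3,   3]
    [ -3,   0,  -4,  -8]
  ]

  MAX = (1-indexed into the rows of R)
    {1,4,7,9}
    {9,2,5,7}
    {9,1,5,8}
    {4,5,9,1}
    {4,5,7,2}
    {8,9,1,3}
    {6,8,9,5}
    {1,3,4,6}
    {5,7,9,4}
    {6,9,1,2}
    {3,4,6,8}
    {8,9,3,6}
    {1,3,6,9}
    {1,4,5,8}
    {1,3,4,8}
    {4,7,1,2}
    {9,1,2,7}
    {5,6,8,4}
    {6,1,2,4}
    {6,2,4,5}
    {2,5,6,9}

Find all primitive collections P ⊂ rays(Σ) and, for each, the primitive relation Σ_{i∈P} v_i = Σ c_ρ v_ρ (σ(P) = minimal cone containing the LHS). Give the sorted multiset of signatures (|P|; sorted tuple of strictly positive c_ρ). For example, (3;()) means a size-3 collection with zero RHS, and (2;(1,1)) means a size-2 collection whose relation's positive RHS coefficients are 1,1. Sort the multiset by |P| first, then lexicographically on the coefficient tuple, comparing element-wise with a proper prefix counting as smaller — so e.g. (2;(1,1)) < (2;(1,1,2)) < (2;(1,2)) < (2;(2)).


14 minimal non-faces of Δ(Σ) (on 9 rays):

  • {3,5}:  v_{3} + v_{5} = v_{8} ; sig = (2;(1))
  • {3,7}:  v_{3} + v_{7} = v_{6} ; sig = (2;(1))
  • {6,7}:  v_{6} + v_{7} = v_{2} ; sig = (2;(1))
  • {7,8}:  v_{7} + v_{8} = v_{5} + v_{6} ; sig = (2;(1,1))
  • {2,8}:  v_{2} + v_{8} = v_{5} + 2·v_{6} ; sig = (2;(1,2))
  • {2,3}:  v_{2} + v_{3} = 2·v_{6} ; sig = (2;(2))
  • {1,5,7}:  v_{1} + v_{5} + v_{7} = 0 ; sig = (3;())
  • {1,2,5}:  v_{1} + v_{2} + v_{5} = v_{6} ; sig = (3;(1))
  • {1,5,6}:  v_{1} + v_{5} + v_{6} = v_{3} ; sig = (3;(1))
  • {3,4,9}:  v_{3} + v_{4} + v_{9} = v_{7} ; sig = (3;(1))
  • {4,8,9}:  v_{4} + v_{8} + v_{9} = v_{5} + v_{7} ; sig = (3;(1,1))
  • {1,6,8}:  v_{1} + v_{6} + v_{8} = 2·v_{3} ; sig = (3;(2))
  • {4,6,9}:  v_{4} + v_{6} + v_{9} = 2·v_{7} ; sig = (3;(2))
  • {2,4,9}:  v_{2} + v_{4} + v_{9} = 3·v_{7} ; sig = (3;(3))

Hence PRS(X_Σ) =
    |P|=2: 6 collections, coeffs (1), (1), (1), (1,1), (1,2), (2)
    |P|=3: 8 collections, coeffs (), (1), (1), (1), (1,1), (2), (2), (3)


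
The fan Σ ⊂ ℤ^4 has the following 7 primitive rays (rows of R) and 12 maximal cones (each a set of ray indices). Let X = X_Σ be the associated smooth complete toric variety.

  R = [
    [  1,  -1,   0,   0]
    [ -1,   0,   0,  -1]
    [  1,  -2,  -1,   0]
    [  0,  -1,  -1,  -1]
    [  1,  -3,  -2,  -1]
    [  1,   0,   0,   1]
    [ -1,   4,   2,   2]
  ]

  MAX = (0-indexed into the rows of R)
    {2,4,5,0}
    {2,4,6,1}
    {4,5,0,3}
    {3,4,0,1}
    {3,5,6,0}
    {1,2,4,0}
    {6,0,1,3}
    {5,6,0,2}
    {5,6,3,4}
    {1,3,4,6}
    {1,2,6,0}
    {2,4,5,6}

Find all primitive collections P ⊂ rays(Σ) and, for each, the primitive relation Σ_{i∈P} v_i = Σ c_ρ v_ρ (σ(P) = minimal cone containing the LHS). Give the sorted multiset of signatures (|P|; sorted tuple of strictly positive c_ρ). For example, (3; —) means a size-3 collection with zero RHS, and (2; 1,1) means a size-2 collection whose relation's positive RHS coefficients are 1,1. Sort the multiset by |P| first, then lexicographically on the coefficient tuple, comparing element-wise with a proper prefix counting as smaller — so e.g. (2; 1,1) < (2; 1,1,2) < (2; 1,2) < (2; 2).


3 minimal non-faces of Δ(Σ) (on 7 rays):

  • {1,5}:  v_{1} + v_{5} = 0  →  sig = (2; —)
  • {2,3}:  v_{2} + v_{3} = v_{4}  →  sig = (2; 1)
  • {0,4,6}:  v_{0} + v_{4} + v_{6} = v_{5}  →  sig = (3; 1)

Hence PRS(X_Σ) =
    (2; —)
    (2; 1)
    (3; 1)


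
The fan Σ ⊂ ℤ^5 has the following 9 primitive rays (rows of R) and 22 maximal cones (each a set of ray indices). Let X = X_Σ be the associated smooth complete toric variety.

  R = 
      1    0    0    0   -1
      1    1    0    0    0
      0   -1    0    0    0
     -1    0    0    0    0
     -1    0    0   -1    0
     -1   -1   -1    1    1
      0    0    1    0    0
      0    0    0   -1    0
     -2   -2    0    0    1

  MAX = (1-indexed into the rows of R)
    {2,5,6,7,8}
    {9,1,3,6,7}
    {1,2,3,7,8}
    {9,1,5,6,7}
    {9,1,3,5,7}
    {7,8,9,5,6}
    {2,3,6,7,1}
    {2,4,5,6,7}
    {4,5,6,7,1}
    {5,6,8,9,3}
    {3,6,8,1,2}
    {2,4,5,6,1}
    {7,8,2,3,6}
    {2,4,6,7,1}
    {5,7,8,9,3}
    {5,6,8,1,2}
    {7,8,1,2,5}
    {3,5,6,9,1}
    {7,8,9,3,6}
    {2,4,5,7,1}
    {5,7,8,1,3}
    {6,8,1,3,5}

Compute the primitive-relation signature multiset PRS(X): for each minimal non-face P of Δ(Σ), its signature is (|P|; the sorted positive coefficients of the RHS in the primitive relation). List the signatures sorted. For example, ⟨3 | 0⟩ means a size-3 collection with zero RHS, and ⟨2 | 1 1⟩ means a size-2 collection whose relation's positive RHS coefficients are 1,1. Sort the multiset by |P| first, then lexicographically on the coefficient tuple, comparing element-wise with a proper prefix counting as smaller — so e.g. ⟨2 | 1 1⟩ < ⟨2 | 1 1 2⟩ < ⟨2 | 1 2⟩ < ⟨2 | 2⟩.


Minimal non-faces — 9 found among 9 rays, 22 max cones:

  P={4,8}:  v_{4} + v_{8} = v_{5}  ⟹  sig = ⟨2 | 1⟩
  P={2,9}:  v_{2} + v_{9} = v_{6} + v_{7} + v_{8}  ⟹  sig = ⟨2 | 1 1 1⟩
  P={3,4}:  v_{3} + v_{4} = v_{1} + v_{5} + v_{6} + v_{7}  ⟹  sig = ⟨2 | 1 1 1 1⟩
  P={4,9}:  v_{4} + v_{9} = v_{1} + 2·v_{5} + 2·v_{6} + 2·v_{7}  ⟹  sig = ⟨2 | 1 2 2 2⟩
  P={2,3,5}:  v_{2} + v_{3} + v_{5} = v_{8}  ⟹  sig = ⟨3 | 1⟩
  P={1,8,9}:  v_{1} + v_{8} + v_{9} = 2·v_{3} + v_{5}  ⟹  sig = ⟨3 | 1 2⟩
  P={1,6,7,8}:  v_{1} + v_{6} + v_{7} + v_{8} = v_{3}  ⟹  sig = ⟨4 | 1⟩
  P={3,5,6,7}:  v_{3} + v_{5} + v_{6} + v_{7} = v_{9}  ⟹  sig = ⟨4 | 1⟩
  P={1,2,5,6,7}:  v_{1} + v_{2} + v_{5} + v_{6} + v_{7} = 0  ⟹  sig = ⟨5 | 0⟩

so the primitive-relation signature multiset is
{ ⟨2 | 1⟩,  ⟨2 | 1 1 1⟩,  ⟨2 | 1 1 1 1⟩,  ⟨2 | 1 2 2 2⟩,  ⟨3 | 1⟩,  ⟨3 | 1 2⟩,  ⟨4 | 1⟩ ×2,  ⟨5 | 0⟩ }


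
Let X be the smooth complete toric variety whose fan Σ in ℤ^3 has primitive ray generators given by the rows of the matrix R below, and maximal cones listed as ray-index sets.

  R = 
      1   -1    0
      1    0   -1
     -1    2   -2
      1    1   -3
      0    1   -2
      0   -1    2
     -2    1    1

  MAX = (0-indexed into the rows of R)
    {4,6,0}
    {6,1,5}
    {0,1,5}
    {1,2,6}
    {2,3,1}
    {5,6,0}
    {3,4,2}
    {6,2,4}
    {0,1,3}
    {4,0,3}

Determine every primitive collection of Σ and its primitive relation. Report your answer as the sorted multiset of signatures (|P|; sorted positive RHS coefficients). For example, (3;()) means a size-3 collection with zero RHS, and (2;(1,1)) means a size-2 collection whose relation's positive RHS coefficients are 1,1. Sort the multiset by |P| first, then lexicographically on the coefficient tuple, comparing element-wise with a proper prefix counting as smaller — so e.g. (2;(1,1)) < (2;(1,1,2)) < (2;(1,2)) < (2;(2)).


|primitive collections| = 7. Relations:

  {4,5}:  v_{4} + v_{5} = 0 — sig = (2;())
  {0,2}:  v_{0} + v_{2} = v_{4} — sig = (2;(1))
  {1,4}:  v_{1} + v_{4} = v_{3} — sig = (2;(1))
  {3,5}:  v_{3} + v_{5} = v_{1} — sig = (2;(1))
  {3,6}:  v_{3} + v_{6} = v_{2} — sig = (2;(1))
  {2,5}:  v_{2} + v_{5} = v_{1} + v_{6} — sig = (2;(1,1))
  {0,1,6}:  v_{0} + v_{1} + v_{6} = 0 — sig = (3;())

Hence PRS(X_Σ) =
    |P|=2: 6 collections, coeffs (), (1), (1), (1), (1), (1,1)
    |P|=3: 1 collection, coeffs ()


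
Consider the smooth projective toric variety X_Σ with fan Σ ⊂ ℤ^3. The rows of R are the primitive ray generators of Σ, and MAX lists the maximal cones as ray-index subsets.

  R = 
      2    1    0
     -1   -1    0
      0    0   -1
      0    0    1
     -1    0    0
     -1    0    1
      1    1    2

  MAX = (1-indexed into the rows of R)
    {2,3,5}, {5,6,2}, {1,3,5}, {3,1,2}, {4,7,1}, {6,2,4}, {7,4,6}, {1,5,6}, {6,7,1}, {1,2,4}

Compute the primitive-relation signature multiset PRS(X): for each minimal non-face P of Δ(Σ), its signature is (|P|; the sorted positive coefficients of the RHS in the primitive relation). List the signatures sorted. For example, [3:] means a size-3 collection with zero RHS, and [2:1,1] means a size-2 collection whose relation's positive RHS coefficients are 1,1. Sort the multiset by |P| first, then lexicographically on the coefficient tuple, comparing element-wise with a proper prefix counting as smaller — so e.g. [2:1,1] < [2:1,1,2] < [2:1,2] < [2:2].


Minimal non-faces — 9 found among 7 rays, 10 max cones:

  P = {3,4}:  v_{3} + v_{4} = 0  →  sig = [2:]
  P = {3,6}:  v_{3} + v_{6} = v_{5}  →  sig = [2:1]
  P = {4,5}:  v_{4} + v_{5} = v_{6}  →  sig = [2:1]
  P = {3,7}:  v_{3} + v_{7} = v_{1} + v_{6}  →  sig = [2:1,1]
  P = {5,7}:  v_{5} + v_{7} = v_{1} + 2·v_{6}  →  sig = [2:1,2]
  P = {2,7}:  v_{2} + v_{7} = 2·v_{4}  →  sig = [2:2]
  P = {1,2,5}:  v_{1} + v_{2} + v_{5} = 0  →  sig = [3:]
  P = {1,2,6}:  v_{1} + v_{2} + v_{6} = v_{4}  →  sig = [3:1]
  P = {1,4,6}:  v_{1} + v_{4} + v_{6} = v_{7}  →  sig = [3:1]

Sorted signature multiset PRS(X):
[[2:], [2:1], [2:1], [2:1,1], [2:1,2], [2:2], [3:], [3:1], [3:1]]


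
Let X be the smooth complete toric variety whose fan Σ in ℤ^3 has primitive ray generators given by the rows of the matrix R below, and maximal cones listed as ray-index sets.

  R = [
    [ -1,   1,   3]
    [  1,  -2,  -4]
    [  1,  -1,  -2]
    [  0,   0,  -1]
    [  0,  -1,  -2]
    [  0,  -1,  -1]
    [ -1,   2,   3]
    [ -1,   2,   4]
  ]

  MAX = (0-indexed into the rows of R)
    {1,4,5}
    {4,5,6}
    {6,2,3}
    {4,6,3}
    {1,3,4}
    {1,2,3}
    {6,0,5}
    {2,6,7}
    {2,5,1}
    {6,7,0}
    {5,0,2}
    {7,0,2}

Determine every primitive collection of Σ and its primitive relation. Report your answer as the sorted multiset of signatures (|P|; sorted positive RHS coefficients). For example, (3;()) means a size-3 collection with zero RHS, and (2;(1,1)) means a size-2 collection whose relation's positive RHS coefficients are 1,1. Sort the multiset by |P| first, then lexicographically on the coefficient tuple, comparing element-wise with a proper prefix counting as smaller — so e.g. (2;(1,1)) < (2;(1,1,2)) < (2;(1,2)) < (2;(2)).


12 collections generate NE(X_Σ); each relation:

  • {1,7}:  v_{1} + v_{7} = 0  so sig = (2;())
  • {0,1}:  v_{0} + v_{1} = v_{5}  so sig = (2;(1))
  • {1,6}:  v_{1} + v_{6} = v_{3}  so sig = (2;(1))
  • {2,4}:  v_{2} + v_{4} = v_{1}  so sig = (2;(1))
  • {3,5}:  v_{3} + v_{5} = v_{4}  so sig = (2;(1))
  • {3,7}:  v_{3} + v_{7} = v_{6}  so sig = (2;(1))
  • {5,7}:  v_{5} + v_{7} = v_{0}  so sig = (2;(1))
  • {0,3}:  v_{0} + v_{3} = v_{5} + v_{6}  so sig = (2;(1,1))
  • {4,7}:  v_{4} + v_{7} = v_{5} + v_{6}  so sig = (2;(1,1))
  • {0,4}:  v_{0} + v_{4} = 2·v_{5} + v_{6}  so sig = (2;(1,2))
  • {2,5,6}:  v_{2} + v_{5} + v_{6} = 0  so sig = (3;())
  • {0,2,6}:  v_{0} + v_{2} + v_{6} = v_{7}  so sig = (3;(1))

Signatures (|P|; sorted positive RHS coefficients), sorted:
    (2;())
    (2;(1))
    (2;(1))
    (2;(1))
    (2;(1))
    (2;(1))
    (2;(1))
    (2;(1,1))
    (2;(1,1))
    (2;(1,2))
    (3;())
    (3;(1))


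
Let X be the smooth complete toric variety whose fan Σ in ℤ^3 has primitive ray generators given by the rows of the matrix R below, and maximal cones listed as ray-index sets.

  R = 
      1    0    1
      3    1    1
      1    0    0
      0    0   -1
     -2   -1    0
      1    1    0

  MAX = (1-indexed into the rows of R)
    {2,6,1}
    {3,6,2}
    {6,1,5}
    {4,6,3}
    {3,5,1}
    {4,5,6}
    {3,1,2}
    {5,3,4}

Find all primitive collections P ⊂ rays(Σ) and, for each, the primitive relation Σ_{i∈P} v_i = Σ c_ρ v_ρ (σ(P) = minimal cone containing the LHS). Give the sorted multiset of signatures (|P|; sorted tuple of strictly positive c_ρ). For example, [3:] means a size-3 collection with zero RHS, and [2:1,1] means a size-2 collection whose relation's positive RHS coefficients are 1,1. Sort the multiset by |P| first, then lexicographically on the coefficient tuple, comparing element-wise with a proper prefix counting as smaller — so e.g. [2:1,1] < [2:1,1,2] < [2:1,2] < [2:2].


Δ(Σ) — 6 vertices, 5 min non-faces:

  P = {1,4}:  v_{1} + v_{4} = v_{3}  ⇒ sig = [2:1]
  P = {2,5}:  v_{2} + v_{5} = v_{1}  ⇒ sig = [2:1]
  P = {2,4}:  v_{2} + v_{4} = 2·v_{3} + v_{6}  ⇒ sig = [2:1,2]
  P = {3,5,6}:  v_{3} + v_{5} + v_{6} = 0  ⇒ sig = [3:]
  P = {1,3,6}:  v_{1} + v_{3} + v_{6} = v_{2}  ⇒ sig = [3:1]

so the primitive-relation signature multiset is
{ [2:1] ×2,  [2:1,2],  [3:],  [3:1] }


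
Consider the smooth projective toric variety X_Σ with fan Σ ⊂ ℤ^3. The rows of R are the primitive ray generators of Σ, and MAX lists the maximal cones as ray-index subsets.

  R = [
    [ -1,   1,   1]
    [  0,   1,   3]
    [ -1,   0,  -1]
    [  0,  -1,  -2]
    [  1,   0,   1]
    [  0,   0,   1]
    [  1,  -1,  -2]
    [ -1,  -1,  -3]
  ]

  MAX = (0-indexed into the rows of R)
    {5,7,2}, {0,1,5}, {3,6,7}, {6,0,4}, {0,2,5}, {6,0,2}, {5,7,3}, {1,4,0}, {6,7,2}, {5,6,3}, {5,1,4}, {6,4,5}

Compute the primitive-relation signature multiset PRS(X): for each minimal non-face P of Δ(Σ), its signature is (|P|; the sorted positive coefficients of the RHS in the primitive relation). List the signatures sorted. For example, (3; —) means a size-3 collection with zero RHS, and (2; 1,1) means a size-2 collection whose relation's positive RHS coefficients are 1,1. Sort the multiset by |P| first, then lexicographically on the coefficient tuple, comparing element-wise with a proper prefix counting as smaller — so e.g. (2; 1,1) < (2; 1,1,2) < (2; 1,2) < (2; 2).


Σ has 14 primitive collections:

  P = {2,4}:  v_{2} + v_{4} = 0 ; sig = (2; —)
  P = {0,3}:  v_{0} + v_{3} = v_{2} ; sig = (2; 1)
  P = {1,3}:  v_{1} + v_{3} = v_{5} ; sig = (2; 1)
  P = {1,6}:  v_{1} + v_{6} = v_{4} ; sig = (2; 1)
  P = {2,3}:  v_{2} + v_{3} = v_{7} ; sig = (2; 1)
  P = {4,7}:  v_{4} + v_{7} = v_{3} ; sig = (2; 1)
  P = {1,2}:  v_{1} + v_{2} = v_{0} + v_{5} ; sig = (2; 1,1)
  P = {1,7}:  v_{1} + v_{7} = v_{2} + v_{5} ; sig = (2; 1,1)
  P = {3,4}:  v_{3} + v_{4} = v_{5} + v_{6} ; sig = (2; 1,1)
  P = {0,7}:  v_{0} + v_{7} = 2·v_{2} ; sig = (2; 2)
  P = {0,5,6}:  v_{0} + v_{5} + v_{6} = 0 ; sig = (3; —)
  P = {0,4,5}:  v_{0} + v_{4} + v_{5} = v_{1} ; sig = (3; 1)
  P = {2,5,6}:  v_{2} + v_{5} + v_{6} = v_{3} ; sig = (3; 1)
  P = {5,6,7}:  v_{5} + v_{6} + v_{7} = 2·v_{3} ; sig = (3; 2)

so the primitive-relation signature multiset is
    (2; —)
    (2; 1)
    (2; 1)
    (2; 1)
    (2; 1)
    (2; 1)
    (2; 1,1)
    (2; 1,1)
    (2; 1,1)
    (2; 2)
    (3; —)
    (3; 1)
    (3; 1)
    (3; 2)


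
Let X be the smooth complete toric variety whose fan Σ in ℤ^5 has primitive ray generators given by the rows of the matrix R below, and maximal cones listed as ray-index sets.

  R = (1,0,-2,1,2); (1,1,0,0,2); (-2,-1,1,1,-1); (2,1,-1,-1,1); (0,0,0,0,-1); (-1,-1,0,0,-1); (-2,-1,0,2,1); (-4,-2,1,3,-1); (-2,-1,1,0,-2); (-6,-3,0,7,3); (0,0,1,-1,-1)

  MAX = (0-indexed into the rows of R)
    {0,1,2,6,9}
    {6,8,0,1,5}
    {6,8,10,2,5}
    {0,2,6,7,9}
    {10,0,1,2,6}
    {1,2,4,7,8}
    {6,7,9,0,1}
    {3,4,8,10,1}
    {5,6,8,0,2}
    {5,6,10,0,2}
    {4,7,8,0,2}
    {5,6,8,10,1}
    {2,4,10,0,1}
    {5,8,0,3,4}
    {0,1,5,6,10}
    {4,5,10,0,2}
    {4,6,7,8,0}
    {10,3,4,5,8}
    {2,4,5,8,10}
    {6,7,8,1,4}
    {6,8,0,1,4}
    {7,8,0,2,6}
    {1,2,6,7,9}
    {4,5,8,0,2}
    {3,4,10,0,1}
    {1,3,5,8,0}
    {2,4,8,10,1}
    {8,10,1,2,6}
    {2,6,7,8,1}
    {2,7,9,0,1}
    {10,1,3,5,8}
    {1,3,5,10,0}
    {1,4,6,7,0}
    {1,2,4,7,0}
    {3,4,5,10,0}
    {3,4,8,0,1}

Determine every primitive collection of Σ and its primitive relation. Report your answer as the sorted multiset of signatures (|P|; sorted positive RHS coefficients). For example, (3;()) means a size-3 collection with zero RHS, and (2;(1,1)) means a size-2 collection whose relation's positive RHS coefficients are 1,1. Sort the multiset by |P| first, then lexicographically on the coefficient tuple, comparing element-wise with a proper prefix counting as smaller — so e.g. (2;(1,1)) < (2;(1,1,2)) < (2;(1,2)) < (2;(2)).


The 19 primitive collections of Σ (r=11, n=5):

  {2,3}:  v_{2} + v_{3} = 0 — sig = (2;())
  {3,7}:  v_{3} + v_{7} = v_{4} + v_{6} — sig = (2;(1,1))
  {3,6}:  v_{3} + v_{6} = v_{0} + v_{1} + v_{8} — sig = (2;(1,1,1))
  {3,9}:  v_{3} + v_{9} = v_{0} + v_{1} + v_{6} + v_{7} — sig = (2;(1,1,1,1))
  {9,10}:  v_{9} + v_{10} = v_{0} + v_{1} + 3·v_{2} + v_{6} — sig = (2;(1,1,1,3))
  {4,9}:  v_{4} + v_{9} = v_{0} + v_{1} + 2·v_{7} — sig = (2;(1,1,2))
  {5,7}:  v_{5} + v_{7} = v_{0} + 2·v_{2} + v_{8} — sig = (2;(1,1,2))
  {8,9}:  v_{8} + v_{9} = 2·v_{6} + v_{7} — sig = (2;(1,2))
  {5,9}:  v_{5} + v_{9} = v_{0} + 2·v_{2} + 2·v_{6} — sig = (2;(1,2,2))
  {7,10}:  v_{7} + v_{10} = 2·v_{2} — sig = (2;(2))
  {1,4,5}:  v_{1} + v_{4} + v_{5} = 0 — sig = (3;())
  {0,8,10}:  v_{0} + v_{8} + v_{10} = v_{5} — sig = (3;(1))
  {2,4,6}:  v_{2} + v_{4} + v_{6} = v_{7} — sig = (3;(1))
  {4,6,10}:  v_{4} + v_{6} + v_{10} = v_{2} — sig = (3;(1))
  {1,2,5}:  v_{1} + v_{2} + v_{5} = v_{6} + v_{10} — sig = (3;(1,1))
  {4,5,6}:  v_{4} + v_{5} + v_{6} = v_{0} + v_{2} + v_{8} — sig = (3;(1,1,1))
  {0,1,2,8}:  v_{0} + v_{1} + v_{2} + v_{8} = v_{6} — sig = (4;(1))
  {0,1,7,8}:  v_{0} + v_{1} + v_{7} + v_{8} = v_{4} + 2·v_{6} — sig = (4;(1,2))
  {0,1,2,6,7}:  v_{0} + v_{1} + v_{2} + v_{6} + v_{7} = v_{9} — sig = (5;(1))

Signatures (|P|; sorted positive RHS coefficients), sorted:
[(2;()), (2;(1,1)), (2;(1,1,1)), (2;(1,1,1,1)), (2;(1,1,1,3)), (2;(1,1,2)), (2;(1,1,2)), (2;(1,2)), (2;(1,2,2)), (2;(2)), (3;()), (3;(1)), (3;(1)), (3;(1)), (3;(1,1)), (3;(1,1,1)), (4;(1)), (4;(1,2)), (5;(1))]


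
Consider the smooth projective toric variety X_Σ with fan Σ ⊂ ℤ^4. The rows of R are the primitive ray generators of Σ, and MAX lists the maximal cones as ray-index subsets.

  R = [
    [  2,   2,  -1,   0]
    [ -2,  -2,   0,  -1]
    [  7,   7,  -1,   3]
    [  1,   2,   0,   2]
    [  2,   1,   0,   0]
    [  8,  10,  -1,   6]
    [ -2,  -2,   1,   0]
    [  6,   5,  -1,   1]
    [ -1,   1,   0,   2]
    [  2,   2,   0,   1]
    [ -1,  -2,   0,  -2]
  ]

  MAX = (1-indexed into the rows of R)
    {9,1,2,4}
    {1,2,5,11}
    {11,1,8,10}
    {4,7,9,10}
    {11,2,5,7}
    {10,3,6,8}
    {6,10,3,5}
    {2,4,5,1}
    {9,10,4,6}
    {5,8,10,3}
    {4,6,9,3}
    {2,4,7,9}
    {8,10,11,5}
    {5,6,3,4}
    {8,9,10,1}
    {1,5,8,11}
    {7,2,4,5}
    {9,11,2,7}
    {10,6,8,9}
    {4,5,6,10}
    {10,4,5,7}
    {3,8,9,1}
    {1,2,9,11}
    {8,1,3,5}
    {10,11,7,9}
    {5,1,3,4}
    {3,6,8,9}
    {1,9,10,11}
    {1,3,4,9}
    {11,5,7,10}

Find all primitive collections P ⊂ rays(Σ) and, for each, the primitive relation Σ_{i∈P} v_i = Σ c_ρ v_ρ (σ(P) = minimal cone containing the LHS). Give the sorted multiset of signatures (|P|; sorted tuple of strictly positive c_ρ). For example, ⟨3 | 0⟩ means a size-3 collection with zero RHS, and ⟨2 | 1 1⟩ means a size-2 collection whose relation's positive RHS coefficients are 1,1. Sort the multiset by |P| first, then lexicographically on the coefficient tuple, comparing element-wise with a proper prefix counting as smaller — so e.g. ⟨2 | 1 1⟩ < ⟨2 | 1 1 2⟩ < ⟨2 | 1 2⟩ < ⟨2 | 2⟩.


Δ(Σ) — 11 vertices, 21 min non-faces:

  P={1,7}:  v_{1} + v_{7} = 0 — sig = ⟨2 | 0⟩
  P={2,10}:  v_{2} + v_{10} = 0 — sig = ⟨2 | 0⟩
  P={4,11}:  v_{4} + v_{11} = 0 — sig = ⟨2 | 0⟩
  P={3,11}:  v_{3} + v_{11} = v_{8} — sig = ⟨2 | 1⟩
  P={4,8}:  v_{4} + v_{8} = v_{3} — sig = ⟨2 | 1⟩
  P={5,9}:  v_{5} + v_{9} = v_{4} — sig = ⟨2 | 1⟩
  P={2,6}:  v_{2} + v_{6} = v_{3} + v_{9} — sig = ⟨2 | 1 1⟩
  P={2,8}:  v_{2} + v_{8} = v_{1} + v_{5} — sig = ⟨2 | 1 1⟩
  P={7,8}:  v_{7} + v_{8} = v_{5} + v_{10} — sig = ⟨2 | 1 1⟩
  P={2,3}:  v_{2} + v_{3} = v_{1} + v_{4} + v_{5} — sig = ⟨2 | 1 1 1⟩
  P={3,7}:  v_{3} + v_{7} = v_{4} + v_{5} + v_{10} — sig = ⟨2 | 1 1 1⟩
  P={6,11}:  v_{6} + v_{11} = v_{8} + v_{9} + v_{10} — sig = ⟨2 | 1 1 1⟩
  P={1,6}:  v_{1} + v_{6} = 2·v_{8} + 2·v_{9} — sig = ⟨2 | 2 2⟩
  P={6,7}:  v_{6} + v_{7} = 2·v_{4} + 2·v_{10} — sig = ⟨2 | 2 2⟩
  P={1,5,10}:  v_{1} + v_{5} + v_{10} = v_{8} — sig = ⟨3 | 1⟩
  P={3,9,10}:  v_{3} + v_{9} + v_{10} = v_{6} — sig = ⟨3 | 1⟩
  P={1,4,10}:  v_{1} + v_{4} + v_{10} = v_{8} + v_{9} — sig = ⟨3 | 1 1⟩
  P={3,4,10}:  v_{3} + v_{4} + v_{10} = v_{5} + v_{6} — sig = ⟨3 | 1 1⟩
  P={8,9,11}:  v_{8} + v_{9} + v_{11} = v_{1} + v_{10} — sig = ⟨3 | 1 1⟩
  P={1,3,10}:  v_{1} + v_{3} + v_{10} = 2·v_{8} + v_{9} — sig = ⟨3 | 1 2⟩
  P={5,6,8}:  v_{5} + v_{6} + v_{8} = 2·v_{3} + v_{10} — sig = ⟨3 | 1 2⟩

Hence PRS(X_Σ) =
    |P|=2: 14 collections, coeffs (), (), (), (1), (1), (1), (1,1), (1,1), (1,1), (1,1,1), (1,1,1), (1,1,1), (2,2), (2,2)
    |P|=3: 7 collections, coeffs (1), (1), (1,1), (1,1), (1,1), (1,2), (1,2)


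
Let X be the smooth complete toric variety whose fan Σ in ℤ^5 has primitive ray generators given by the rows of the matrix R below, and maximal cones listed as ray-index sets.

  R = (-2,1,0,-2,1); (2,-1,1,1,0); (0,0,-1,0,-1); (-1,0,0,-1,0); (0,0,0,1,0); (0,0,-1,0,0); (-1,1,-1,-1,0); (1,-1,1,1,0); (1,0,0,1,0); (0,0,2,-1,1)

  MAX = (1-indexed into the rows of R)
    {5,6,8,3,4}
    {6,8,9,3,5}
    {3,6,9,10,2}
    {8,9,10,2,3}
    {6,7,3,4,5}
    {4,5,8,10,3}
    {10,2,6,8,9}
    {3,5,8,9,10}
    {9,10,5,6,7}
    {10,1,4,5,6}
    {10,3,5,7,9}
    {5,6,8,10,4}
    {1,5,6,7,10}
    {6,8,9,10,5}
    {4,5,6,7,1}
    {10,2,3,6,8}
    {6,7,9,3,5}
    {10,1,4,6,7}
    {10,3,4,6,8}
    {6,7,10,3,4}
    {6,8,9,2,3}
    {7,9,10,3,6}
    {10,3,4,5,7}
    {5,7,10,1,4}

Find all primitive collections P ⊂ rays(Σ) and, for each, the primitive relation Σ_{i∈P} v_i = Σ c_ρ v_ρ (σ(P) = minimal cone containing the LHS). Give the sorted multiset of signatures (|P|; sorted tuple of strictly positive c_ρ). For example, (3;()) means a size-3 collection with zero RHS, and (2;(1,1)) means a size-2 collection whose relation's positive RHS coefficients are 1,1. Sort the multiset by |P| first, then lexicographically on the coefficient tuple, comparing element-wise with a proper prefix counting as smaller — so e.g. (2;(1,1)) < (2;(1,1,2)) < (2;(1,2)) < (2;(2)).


12 collections generate NE(X_Σ); each relation:

  {4,9}:  v_{4} + v_{9} = 0  so sig = (2;())
  {7,8}:  v_{7} + v_{8} = 0  so sig = (2;())
  {1,2}:  v_{1} + v_{2} = v_{6} + v_{10}  so sig = (2;(1,1))
  {1,3}:  v_{1} + v_{3} = v_{4} + v_{7}  so sig = (2;(1,1))
  {2,5}:  v_{2} + v_{5} = v_{8} + v_{9}  so sig = (2;(1,1))
  {1,8}:  v_{1} + v_{8} = v_{4} + v_{5} + v_{6} + v_{10}  so sig = (2;(1,1,1,1))
  {1,9}:  v_{1} + v_{9} = v_{5} + v_{6} + v_{7} + v_{10}  so sig = (2;(1,1,1,1))
  {2,4}:  v_{2} + v_{4} = v_{3} + v_{6} + v_{8} + v_{10}  so sig = (2;(1,1,1,1))
  {2,7}:  v_{2} + v_{7} = v_{3} + v_{6} + v_{9} + v_{10}  so sig = (2;(1,1,1,1))
  {3,5,6,10}:  v_{3} + v_{5} + v_{6} + v_{10} = 0  so sig = (4;())
  {3,6,8,9,10}:  v_{3} + v_{6} + v_{8} + v_{9} + v_{10} = v_{2}  so sig = (5;(1))
  {4,5,6,7,10}:  v_{4} + v_{5} + v_{6} + v_{7} + v_{10} = v_{1}  so sig = (5;(1))

Sorted signature multiset PRS(X):
    |P|=2: 9 collections, coeffs (), (), (1,1), (1,1), (1,1), (1,1,1,1), (1,1,1,1), (1,1,1,1), (1,1,1,1)
    |P|=4: 1 collection, coeffs ()
    |P|=5: 2 collections, coeffs (1), (1)


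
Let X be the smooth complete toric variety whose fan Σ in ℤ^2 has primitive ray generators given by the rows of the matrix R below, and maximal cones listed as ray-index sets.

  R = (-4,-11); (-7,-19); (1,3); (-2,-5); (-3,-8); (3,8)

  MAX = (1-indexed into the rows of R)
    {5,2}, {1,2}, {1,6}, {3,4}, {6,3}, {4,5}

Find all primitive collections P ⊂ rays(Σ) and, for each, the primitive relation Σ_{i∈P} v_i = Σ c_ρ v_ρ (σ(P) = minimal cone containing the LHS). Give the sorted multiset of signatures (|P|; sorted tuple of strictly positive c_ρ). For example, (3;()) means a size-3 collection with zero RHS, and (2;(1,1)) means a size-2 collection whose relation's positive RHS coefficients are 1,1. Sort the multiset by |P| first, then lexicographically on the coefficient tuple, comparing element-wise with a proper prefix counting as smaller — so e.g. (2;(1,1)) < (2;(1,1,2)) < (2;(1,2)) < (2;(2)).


9 collections generate NE(X_Σ); each relation:

  {5,6}:  v_{5} + v_{6} = 0  so sig = (2;())
  {1,3}:  v_{1} + v_{3} = v_{5}  so sig = (2;(1))
  {1,5}:  v_{1} + v_{5} = v_{2}  so sig = (2;(1))
  {2,6}:  v_{2} + v_{6} = v_{1}  so sig = (2;(1))
  {3,5}:  v_{3} + v_{5} = v_{4}  so sig = (2;(1))
  {4,6}:  v_{4} + v_{6} = v_{3}  so sig = (2;(1))
  {1,4}:  v_{1} + v_{4} = 2·v_{5}  so sig = (2;(2))
  {2,3}:  v_{2} + v_{3} = 2·v_{5}  so sig = (2;(2))
  {2,4}:  v_{2} + v_{4} = 3·v_{5}  so sig = (2;(3))

Sorted signature multiset PRS(X):
[(2;()), (2;(1)), (2;(1)), (2;(1)), (2;(1)), (2;(1)), (2;(2)), (2;(2)), (2;(3))]


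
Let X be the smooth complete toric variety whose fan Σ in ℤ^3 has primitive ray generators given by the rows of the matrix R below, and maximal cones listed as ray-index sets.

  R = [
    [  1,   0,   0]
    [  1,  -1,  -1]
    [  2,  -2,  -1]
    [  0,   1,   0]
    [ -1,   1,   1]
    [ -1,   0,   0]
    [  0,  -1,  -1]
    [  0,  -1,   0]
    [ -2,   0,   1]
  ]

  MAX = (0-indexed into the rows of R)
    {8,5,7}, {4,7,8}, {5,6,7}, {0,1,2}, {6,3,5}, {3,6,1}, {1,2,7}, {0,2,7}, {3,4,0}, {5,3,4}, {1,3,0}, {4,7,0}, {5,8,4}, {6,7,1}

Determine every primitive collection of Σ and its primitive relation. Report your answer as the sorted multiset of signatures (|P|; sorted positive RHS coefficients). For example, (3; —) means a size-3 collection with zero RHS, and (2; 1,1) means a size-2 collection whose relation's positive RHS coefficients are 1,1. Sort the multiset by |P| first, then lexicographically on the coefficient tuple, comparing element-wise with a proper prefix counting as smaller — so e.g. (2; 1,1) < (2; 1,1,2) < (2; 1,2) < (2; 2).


Primitive collections (17):

  {0,5}:  v_{0} + v_{5} = 0  ⇒ sig = (2; —)
  {1,4}:  v_{1} + v_{4} = 0  ⇒ sig = (2; —)
  {3,7}:  v_{3} + v_{7} = 0  ⇒ sig = (2; —)
  {0,6}:  v_{0} + v_{6} = v_{1}  ⇒ sig = (2; 1)
  {1,5}:  v_{1} + v_{5} = v_{6}  ⇒ sig = (2; 1)
  {4,6}:  v_{4} + v_{6} = v_{5}  ⇒ sig = (2; 1)
  {0,8}:  v_{0} + v_{8} = v_{4} + v_{7}  ⇒ sig = (2; 1,1)
  {1,8}:  v_{1} + v_{8} = v_{5} + v_{7}  ⇒ sig = (2; 1,1)
  {2,3}:  v_{2} + v_{3} = v_{0} + v_{1}  ⇒ sig = (2; 1,1)
  {2,4}:  v_{2} + v_{4} = v_{0} + v_{7}  ⇒ sig = (2; 1,1)
  {2,5}:  v_{2} + v_{5} = v_{1} + v_{7}  ⇒ sig = (2; 1,1)
  {3,8}:  v_{3} + v_{8} = v_{4} + v_{5}  ⇒ sig = (2; 1,1)
  {2,6}:  v_{2} + v_{6} = 2·v_{1} + v_{7}  ⇒ sig = (2; 1,2)
  {6,8}:  v_{6} + v_{8} = 2·v_{5} + v_{7}  ⇒ sig = (2; 1,2)
  {2,8}:  v_{2} + v_{8} = 2·v_{7}  ⇒ sig = (2; 2)
  {0,1,7}:  v_{0} + v_{1} + v_{7} = v_{2}  ⇒ sig = (3; 1)
  {4,5,7}:  v_{4} + v_{5} + v_{7} = v_{8}  ⇒ sig = (3; 1)

Sorted signature multiset PRS(X):
[(2; —), (2; —), (2; —), (2; 1), (2; 1), (2; 1), (2; 1,1), (2; 1,1), (2; 1,1), (2; 1,1), (2; 1,1), (2; 1,1), (2; 1,2), (2; 1,2), (2; 2), (3; 1), (3; 1)]


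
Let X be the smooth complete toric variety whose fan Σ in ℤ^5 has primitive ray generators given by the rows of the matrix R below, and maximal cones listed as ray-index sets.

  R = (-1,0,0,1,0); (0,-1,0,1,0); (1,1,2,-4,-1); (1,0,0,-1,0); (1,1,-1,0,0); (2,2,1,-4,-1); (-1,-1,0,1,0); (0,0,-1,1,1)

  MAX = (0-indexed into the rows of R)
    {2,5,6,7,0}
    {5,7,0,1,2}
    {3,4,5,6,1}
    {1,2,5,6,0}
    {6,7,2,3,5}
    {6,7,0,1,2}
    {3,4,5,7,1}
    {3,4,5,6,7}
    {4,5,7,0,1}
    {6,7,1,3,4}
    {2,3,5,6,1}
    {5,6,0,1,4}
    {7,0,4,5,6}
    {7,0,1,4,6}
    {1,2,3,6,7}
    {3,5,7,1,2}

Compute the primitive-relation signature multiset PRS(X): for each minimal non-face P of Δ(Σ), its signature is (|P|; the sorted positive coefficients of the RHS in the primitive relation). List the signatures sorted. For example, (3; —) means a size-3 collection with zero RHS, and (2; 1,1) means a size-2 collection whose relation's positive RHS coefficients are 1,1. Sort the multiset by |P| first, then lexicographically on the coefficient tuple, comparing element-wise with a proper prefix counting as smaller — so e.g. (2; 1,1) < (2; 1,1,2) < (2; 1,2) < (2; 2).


Minimal non-faces — 3 found among 8 rays, 16 max cones:

  • {0,3}:  v_{0} + v_{3} = 0  ⇒ sig = (2; —)
  • {2,4}:  v_{2} + v_{4} = v_{5}  ⇒ sig = (2; 1)
  • {1,5,6,7}:  v_{1} + v_{5} + v_{6} + v_{7} = v_{3}  ⇒ sig = (4; 1)

Hence PRS(X_Σ) =
    (2; —)
    (2; 1)
    (4; 1)


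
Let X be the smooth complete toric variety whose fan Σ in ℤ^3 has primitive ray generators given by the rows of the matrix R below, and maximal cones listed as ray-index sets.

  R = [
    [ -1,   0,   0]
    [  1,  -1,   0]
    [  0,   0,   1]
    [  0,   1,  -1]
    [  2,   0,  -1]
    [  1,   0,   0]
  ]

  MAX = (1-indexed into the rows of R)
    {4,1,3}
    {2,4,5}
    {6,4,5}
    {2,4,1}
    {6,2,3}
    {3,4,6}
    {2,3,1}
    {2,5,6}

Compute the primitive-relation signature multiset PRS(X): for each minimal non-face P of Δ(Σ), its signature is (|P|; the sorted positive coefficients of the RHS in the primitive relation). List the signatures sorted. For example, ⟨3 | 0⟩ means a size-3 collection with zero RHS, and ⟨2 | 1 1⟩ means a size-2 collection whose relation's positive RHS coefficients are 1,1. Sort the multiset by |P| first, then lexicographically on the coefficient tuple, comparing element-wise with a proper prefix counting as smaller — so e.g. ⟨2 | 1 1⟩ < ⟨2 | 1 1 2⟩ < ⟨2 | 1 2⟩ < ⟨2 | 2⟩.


|primitive collections| = 5. Relations:

  • {1,6}:  v_{1} + v_{6} = 0  →  sig = ⟨2 | 0⟩
  • {1,5}:  v_{1} + v_{5} = v_{2} + v_{4}  →  sig = ⟨2 | 1 1⟩
  • {3,5}:  v_{3} + v_{5} = 2·v_{6}  →  sig = ⟨2 | 2⟩
  • {2,3,4}:  v_{2} + v_{3} + v_{4} = v_{6}  →  sig = ⟨3 | 1⟩
  • {2,4,6}:  v_{2} + v_{4} + v_{6} = v_{5}  →  sig = ⟨3 | 1⟩

so the primitive-relation signature multiset is
[⟨2 | 0⟩, ⟨2 | 1 1⟩, ⟨2 | 2⟩, ⟨3 | 1⟩, ⟨3 | 1⟩]


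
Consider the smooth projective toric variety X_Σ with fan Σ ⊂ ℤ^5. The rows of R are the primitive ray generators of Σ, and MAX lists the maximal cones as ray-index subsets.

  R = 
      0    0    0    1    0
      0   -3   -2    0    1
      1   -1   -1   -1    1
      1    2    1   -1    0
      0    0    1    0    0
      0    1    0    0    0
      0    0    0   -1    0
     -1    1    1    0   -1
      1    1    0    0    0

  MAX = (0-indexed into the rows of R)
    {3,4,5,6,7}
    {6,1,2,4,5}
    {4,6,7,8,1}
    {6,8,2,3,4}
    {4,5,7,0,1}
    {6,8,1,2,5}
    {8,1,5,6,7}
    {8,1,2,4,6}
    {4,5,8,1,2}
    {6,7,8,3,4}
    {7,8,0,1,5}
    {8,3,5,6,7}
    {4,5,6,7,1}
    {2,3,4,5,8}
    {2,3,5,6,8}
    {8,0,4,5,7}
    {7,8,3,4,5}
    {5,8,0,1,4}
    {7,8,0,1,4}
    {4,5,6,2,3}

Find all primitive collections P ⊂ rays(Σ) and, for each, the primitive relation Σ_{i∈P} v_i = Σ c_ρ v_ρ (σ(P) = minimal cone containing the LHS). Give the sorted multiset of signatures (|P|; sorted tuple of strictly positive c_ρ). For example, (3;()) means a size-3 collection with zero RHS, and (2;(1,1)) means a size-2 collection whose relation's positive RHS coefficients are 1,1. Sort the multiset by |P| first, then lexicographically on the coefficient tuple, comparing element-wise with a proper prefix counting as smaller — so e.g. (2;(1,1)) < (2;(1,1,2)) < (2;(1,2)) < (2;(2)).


Primitive collections (7):

  P = {0,6}:  v_{0} + v_{6} = 0  ⇒ sig = (2;())
  P = {1,3}:  v_{1} + v_{3} = v_{2}  ⇒ sig = (2;(1))
  P = {2,7}:  v_{2} + v_{7} = v_{6}  ⇒ sig = (2;(1))
  P = {0,3}:  v_{0} + v_{3} = v_{4} + v_{5} + v_{8}  ⇒ sig = (2;(1,1,1))
  P = {0,2}:  v_{0} + v_{2} = v_{1} + v_{4} + v_{5} + v_{8}  ⇒ sig = (2;(1,1,1,1))
  P = {4,5,6,8}:  v_{4} + v_{5} + v_{6} + v_{8} = v_{3}  ⇒ sig = (4;(1))
  P = {1,4,5,7,8}:  v_{1} + v_{4} + v_{5} + v_{7} + v_{8} = 0  ⇒ sig = (5;())

Hence PRS(X_Σ) =
    |P|=2: 5 collections, coeffs (), (1), (1), (1,1,1), (1,1,1,1)
    |P|=4: 1 collection, coeffs (1)
    |P|=5: 1 collection, coeffs ()
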